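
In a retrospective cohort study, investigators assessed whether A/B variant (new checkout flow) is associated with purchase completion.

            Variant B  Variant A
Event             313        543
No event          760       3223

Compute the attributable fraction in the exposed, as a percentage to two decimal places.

Reading the table with exposure as columns: a = 313 (Variant B, case), b = 760 (Variant B, non-case), c = 543 (Variant A, case), d = 3223.
Risk in exposed = 313/1073 = 0.29171; risk in unexposed = 543/3766 = 0.14418.
RR = 0.29171/0.14418 = 2.02314
AR% = (RR − 1)/RR × 100 = (2.02314 − 1)/2.02314 × 100 = 50.5718%

50.57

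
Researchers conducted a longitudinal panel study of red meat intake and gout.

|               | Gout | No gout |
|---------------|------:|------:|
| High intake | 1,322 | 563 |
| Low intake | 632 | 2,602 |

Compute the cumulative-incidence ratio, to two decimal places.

Cells: a = 1322, b = 563, c = 632, d = 2602.
Risk in exposed = 1322/1885 = 0.70133; risk in unexposed = 632/3234 = 0.19542.
RR = 0.70133 / 0.19542 = 3.58875
The risk among the exposed is 3.59 times that among the unexposed.

3.59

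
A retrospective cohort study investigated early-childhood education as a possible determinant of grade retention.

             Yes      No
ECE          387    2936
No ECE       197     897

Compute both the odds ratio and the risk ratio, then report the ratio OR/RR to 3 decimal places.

0.928

Cells: a = 387, b = 2936, c = 197, d = 897.
OR = (387·897)/(2936·197) = 347139/578392 = 0.60018
Risk in exposed = 387/3323 = 0.11646; risk in unexposed = 197/1094 = 0.18007; RR = 0.64674
OR/RR = 0.60018 / 0.64674 = 0.92800
The outcome is not rare, so the OR lies further from 1 than the RR.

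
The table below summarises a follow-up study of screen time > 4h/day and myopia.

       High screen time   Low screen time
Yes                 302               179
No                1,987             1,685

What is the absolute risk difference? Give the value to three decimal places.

Reading the table with exposure as columns: a = 302 (High screen time, case), b = 1987 (High screen time, non-case), c = 179 (Low screen time, case), d = 1685.
Risk in exposed = 302/2289 = 0.131935; risk in unexposed = 179/1864 = 0.096030.
Risk difference = 0.131935 − 0.096030 = 0.035905

0.036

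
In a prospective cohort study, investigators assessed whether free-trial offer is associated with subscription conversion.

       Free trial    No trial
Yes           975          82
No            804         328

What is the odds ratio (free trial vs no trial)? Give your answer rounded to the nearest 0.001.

4.851

Reading the table with exposure as columns: a = 975 (Free trial, case), b = 804 (Free trial, non-case), c = 82 (No trial, case), d = 328.
OR = (a·d)/(b·c) = (975 × 328) / (804 × 82) = 319800 / 65928 = 4.85075
The odds of subscription conversion are about 4.85 times as high in the free trial group.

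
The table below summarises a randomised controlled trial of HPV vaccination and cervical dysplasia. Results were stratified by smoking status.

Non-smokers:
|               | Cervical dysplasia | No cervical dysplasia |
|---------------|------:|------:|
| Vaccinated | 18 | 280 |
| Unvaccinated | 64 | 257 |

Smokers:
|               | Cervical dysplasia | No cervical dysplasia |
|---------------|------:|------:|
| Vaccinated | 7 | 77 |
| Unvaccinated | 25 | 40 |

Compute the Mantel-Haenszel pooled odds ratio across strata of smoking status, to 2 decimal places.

OR_MH = Σ(aᵢdᵢ/nᵢ) / Σ(bᵢcᵢ/nᵢ), where nᵢ is the stratum total.
Stratum 1 (Non-smokers): n = 619; a·d/n = 18·257/619 = 7.4733; b·c/n = 280·64/619 = 28.9499
Stratum 2 (Smokers): n = 149; a·d/n = 7·40/149 = 1.8792; b·c/n = 77·25/149 = 12.9195
OR_MH = (7.4733 + 1.8792) / (28.9499 + 12.9195) = 9.3525 / 41.8694 = 0.22337

0.22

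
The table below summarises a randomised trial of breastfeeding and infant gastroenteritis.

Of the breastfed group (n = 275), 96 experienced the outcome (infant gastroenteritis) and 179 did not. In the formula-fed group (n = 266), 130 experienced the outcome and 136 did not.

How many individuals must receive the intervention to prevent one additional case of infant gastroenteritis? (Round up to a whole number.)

Risk in treated group = 96/275 = 0.34909; risk in control = 130/266 = 0.48872.
Absolute risk reduction = 0.48872 − 0.34909 = 0.13963
NNT = 1 / ARR = 1 / 0.13963 = 7.162 → round up → 8

8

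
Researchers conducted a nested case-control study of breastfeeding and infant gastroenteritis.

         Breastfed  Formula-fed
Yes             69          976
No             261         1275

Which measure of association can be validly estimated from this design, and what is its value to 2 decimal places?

0.35

Reading the table with exposure as columns: a = 69 (Breastfed, case), b = 261 (Breastfed, non-case), c = 976 (Formula-fed, case), d = 1275.
This is a nested case-control study: participants were sampled on outcome status, so risks in the source population cannot be estimated directly — relative risk is not valid here. The odds ratio is the appropriate measure.
OR = (a·d)/(b·c) = (69 × 1275) / (261 × 976) = 87975 / 254736 = 0.34536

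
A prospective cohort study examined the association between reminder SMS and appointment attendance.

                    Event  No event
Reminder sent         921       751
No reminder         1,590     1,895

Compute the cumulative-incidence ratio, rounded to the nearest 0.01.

1.21

Cells: a = 921, b = 751, c = 1590, d = 1895.
Risk in exposed = 921/1672 = 0.55084; risk in unexposed = 1590/3485 = 0.45624.
RR = 0.55084 / 0.45624 = 1.20734
The risk among the exposed is 1.21 times that among the unexposed.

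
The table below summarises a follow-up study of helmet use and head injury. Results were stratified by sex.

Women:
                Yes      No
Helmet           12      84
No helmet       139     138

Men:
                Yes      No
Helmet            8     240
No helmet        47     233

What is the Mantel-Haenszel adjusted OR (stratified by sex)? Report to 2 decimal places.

OR_MH = Σ(aᵢdᵢ/nᵢ) / Σ(bᵢcᵢ/nᵢ), where nᵢ is the stratum total.
Stratum 1 (Women): n = 373; a·d/n = 12·138/373 = 4.4397; b·c/n = 84·139/373 = 31.3029
Stratum 2 (Men): n = 528; a·d/n = 8·233/528 = 3.5303; b·c/n = 240·47/528 = 21.3636
OR_MH = (4.4397 + 3.5303) / (31.3029 + 21.3636) = 7.9700 / 52.6666 = 0.15133

0.15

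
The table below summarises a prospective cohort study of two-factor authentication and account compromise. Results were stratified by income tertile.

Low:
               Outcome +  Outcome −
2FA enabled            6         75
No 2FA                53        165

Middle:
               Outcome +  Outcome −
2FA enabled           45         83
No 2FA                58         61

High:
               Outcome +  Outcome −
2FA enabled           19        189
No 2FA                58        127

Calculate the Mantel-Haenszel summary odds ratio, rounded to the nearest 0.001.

0.339

OR_MH = Σ(aᵢdᵢ/nᵢ) / Σ(bᵢcᵢ/nᵢ), where nᵢ is the stratum total.
Stratum 1 (Low): n = 299; a·d/n = 6·165/299 = 3.3110; b·c/n = 75·53/299 = 13.2943
Stratum 2 (Middle): n = 247; a·d/n = 45·61/247 = 11.1134; b·c/n = 83·58/247 = 19.4899
Stratum 3 (High): n = 393; a·d/n = 19·127/393 = 6.1399; b·c/n = 189·58/393 = 27.8931
OR_MH = (3.3110 + 11.1134 + 6.1399) / (13.2943 + 19.4899 + 27.8931) = 20.5643 / 60.6773 = 0.33891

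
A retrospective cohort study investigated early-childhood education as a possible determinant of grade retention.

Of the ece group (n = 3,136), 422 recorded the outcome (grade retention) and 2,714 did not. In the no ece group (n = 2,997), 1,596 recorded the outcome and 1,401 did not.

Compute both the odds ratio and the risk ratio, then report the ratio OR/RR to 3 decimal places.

From the description: a = 422, b = 2714, c = 1596, d = 1401.
OR = (422·1401)/(2714·1596) = 591222/4331544 = 0.13649
Risk in exposed = 422/3136 = 0.13457; risk in unexposed = 1596/2997 = 0.53253; RR = 0.25269
OR/RR = 0.13649 / 0.25269 = 0.54015
The outcome is not rare, so the OR lies further from 1 than the RR.

0.540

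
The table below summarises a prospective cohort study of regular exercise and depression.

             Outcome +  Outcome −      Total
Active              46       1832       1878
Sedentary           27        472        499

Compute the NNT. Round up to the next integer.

Risk in treated group = 46/1878 = 0.02449; risk in control = 27/499 = 0.05411.
Absolute risk reduction = 0.05411 − 0.02449 = 0.02961
NNT = 1 / ARR = 1 / 0.02961 = 33.768 → round up → 34

34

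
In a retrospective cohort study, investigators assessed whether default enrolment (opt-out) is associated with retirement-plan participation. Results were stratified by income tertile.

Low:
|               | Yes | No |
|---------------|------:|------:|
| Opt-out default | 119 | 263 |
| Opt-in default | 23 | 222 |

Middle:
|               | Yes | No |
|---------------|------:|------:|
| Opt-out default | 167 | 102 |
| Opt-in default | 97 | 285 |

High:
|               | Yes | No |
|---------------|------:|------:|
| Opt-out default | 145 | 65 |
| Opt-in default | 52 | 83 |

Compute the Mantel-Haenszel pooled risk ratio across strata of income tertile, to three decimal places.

2.347

RR_MH = Σ(aᵢ·n₀ᵢ/nᵢ) / Σ(cᵢ·n₁ᵢ/nᵢ), with n₁ᵢ = aᵢ+bᵢ (exposed), n₀ᵢ = cᵢ+dᵢ (unexposed), nᵢ = n₁ᵢ+n₀ᵢ.
Stratum 1 (Low): n₁ = 382, n₀ = 245, n = 627; a·n₀/n = 119·245/627 = 46.4992; c·n₁/n = 23·382/627 = 14.0128
Stratum 2 (Middle): n₁ = 269, n₀ = 382, n = 651; a·n₀/n = 167·382/651 = 97.9939; c·n₁/n = 97·269/651 = 40.0814
Stratum 3 (High): n₁ = 210, n₀ = 135, n = 345; a·n₀/n = 145·135/345 = 56.7391; c·n₁/n = 52·210/345 = 31.6522
RR_MH = (46.4992 + 97.9939 + 56.7391) / (14.0128 + 40.0814 + 31.6522) = 201.2322 / 85.7463 = 2.34683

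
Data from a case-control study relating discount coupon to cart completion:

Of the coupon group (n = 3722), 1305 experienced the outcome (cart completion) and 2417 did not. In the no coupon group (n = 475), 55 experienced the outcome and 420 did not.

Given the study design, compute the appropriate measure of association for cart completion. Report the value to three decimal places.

From the description: a = 1305, b = 2417, c = 55, d = 420.
This is a case-control study: participants were sampled on outcome status, so risks in the source population cannot be estimated directly — relative risk is not valid here. The odds ratio is the appropriate measure.
OR = (a·d)/(b·c) = (1305 × 420) / (2417 × 55) = 548100 / 132935 = 4.12307

4.123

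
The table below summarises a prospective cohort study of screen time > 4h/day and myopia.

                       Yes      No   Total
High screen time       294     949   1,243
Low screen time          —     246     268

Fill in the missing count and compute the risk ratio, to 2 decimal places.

The missing cell is in the unexposed row: 268 − 246 = 22.
So a = 294, b = 949, c = 22, d = 246.
RR = [a/(a+b)] / [c/(c+d)] = (294/1243) / (22/268) = 0.23652/0.08209 = 2.88130

2.88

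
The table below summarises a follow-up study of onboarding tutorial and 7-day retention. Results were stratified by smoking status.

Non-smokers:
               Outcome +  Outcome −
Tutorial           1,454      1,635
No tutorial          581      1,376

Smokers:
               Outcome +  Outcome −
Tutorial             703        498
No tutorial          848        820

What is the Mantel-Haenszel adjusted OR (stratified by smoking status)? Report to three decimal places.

OR_MH = Σ(aᵢdᵢ/nᵢ) / Σ(bᵢcᵢ/nᵢ), where nᵢ is the stratum total.
Stratum 1 (Non-smokers): n = 5046; a·d/n = 1454·1376/5046 = 396.4931; b·c/n = 1635·581/5046 = 188.2551
Stratum 2 (Smokers): n = 2869; a·d/n = 703·820/2869 = 200.9272; b·c/n = 498·848/2869 = 147.1955
OR_MH = (396.4931 + 200.9272) / (188.2551 + 147.1955) = 597.4202 / 335.4506 = 1.78095

1.781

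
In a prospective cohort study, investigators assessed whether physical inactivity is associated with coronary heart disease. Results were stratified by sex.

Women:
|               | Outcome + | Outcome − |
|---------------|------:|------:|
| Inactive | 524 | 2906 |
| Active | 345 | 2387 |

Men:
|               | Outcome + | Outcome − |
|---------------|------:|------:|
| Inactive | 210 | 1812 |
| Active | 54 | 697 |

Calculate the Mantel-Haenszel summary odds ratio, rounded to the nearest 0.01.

OR_MH = Σ(aᵢdᵢ/nᵢ) / Σ(bᵢcᵢ/nᵢ), where nᵢ is the stratum total.
Stratum 1 (Women): n = 6162; a·d/n = 524·2387/6162 = 202.9841; b·c/n = 2906·345/6162 = 162.7020
Stratum 2 (Men): n = 2773; a·d/n = 210·697/2773 = 52.7840; b·c/n = 1812·54/2773 = 35.2860
OR_MH = (202.9841 + 52.7840) / (162.7020 + 35.2860) = 255.7681 / 197.9880 = 1.29184

1.29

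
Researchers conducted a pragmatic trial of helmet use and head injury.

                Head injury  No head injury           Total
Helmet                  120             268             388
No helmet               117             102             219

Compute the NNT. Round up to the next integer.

Risk in treated group = 120/388 = 0.30928; risk in control = 117/219 = 0.53425.
Absolute risk reduction = 0.53425 − 0.30928 = 0.22497
NNT = 1 / ARR = 1 / 0.22497 = 4.445 → round up → 5

5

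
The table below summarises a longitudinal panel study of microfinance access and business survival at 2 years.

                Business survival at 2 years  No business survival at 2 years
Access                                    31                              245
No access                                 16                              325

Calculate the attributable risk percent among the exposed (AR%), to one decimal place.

58.2

Cells: a = 31, b = 245, c = 16, d = 325.
Risk in exposed = 31/276 = 0.11232; risk in unexposed = 16/341 = 0.04692.
RR = 0.11232/0.04692 = 2.39380
AR% = (RR − 1)/RR × 100 = (2.39380 − 1)/2.39380 × 100 = 58.2253%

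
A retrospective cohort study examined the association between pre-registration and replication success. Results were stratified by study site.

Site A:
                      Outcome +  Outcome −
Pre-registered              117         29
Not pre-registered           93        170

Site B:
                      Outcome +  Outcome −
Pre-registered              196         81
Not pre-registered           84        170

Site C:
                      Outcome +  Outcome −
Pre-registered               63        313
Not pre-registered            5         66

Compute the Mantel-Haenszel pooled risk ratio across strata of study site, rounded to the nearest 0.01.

2.20

RR_MH = Σ(aᵢ·n₀ᵢ/nᵢ) / Σ(cᵢ·n₁ᵢ/nᵢ), with n₁ᵢ = aᵢ+bᵢ (exposed), n₀ᵢ = cᵢ+dᵢ (unexposed), nᵢ = n₁ᵢ+n₀ᵢ.
Stratum 1 (Site A): n₁ = 146, n₀ = 263, n = 409; a·n₀/n = 117·263/409 = 75.2347; c·n₁/n = 93·146/409 = 33.1980
Stratum 2 (Site B): n₁ = 277, n₀ = 254, n = 531; a·n₀/n = 196·254/531 = 93.7552; c·n₁/n = 84·277/531 = 43.8192
Stratum 3 (Site C): n₁ = 376, n₀ = 71, n = 447; a·n₀/n = 63·71/447 = 10.0067; c·n₁/n = 5·376/447 = 4.2058
RR_MH = (75.2347 + 93.7552 + 10.0067) / (33.1980 + 43.8192 + 4.2058) = 178.9966 / 81.2231 = 2.20377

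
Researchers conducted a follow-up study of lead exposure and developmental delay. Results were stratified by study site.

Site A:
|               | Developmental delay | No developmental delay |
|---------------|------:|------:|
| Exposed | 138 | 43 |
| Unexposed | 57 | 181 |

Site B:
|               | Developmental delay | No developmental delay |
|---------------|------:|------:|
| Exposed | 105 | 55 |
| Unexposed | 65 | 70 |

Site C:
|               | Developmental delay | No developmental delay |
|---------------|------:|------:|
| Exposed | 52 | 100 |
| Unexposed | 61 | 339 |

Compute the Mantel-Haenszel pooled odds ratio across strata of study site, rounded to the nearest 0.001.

OR_MH = Σ(aᵢdᵢ/nᵢ) / Σ(bᵢcᵢ/nᵢ), where nᵢ is the stratum total.
Stratum 1 (Site A): n = 419; a·d/n = 138·181/419 = 59.6134; b·c/n = 43·57/419 = 5.8496
Stratum 2 (Site B): n = 295; a·d/n = 105·70/295 = 24.9153; b·c/n = 55·65/295 = 12.1186
Stratum 3 (Site C): n = 552; a·d/n = 52·339/552 = 31.9348; b·c/n = 100·61/552 = 11.0507
OR_MH = (59.6134 + 24.9153 + 31.9348) / (5.8496 + 12.1186 + 11.0507) = 116.4634 / 29.0190 = 4.01335

4.013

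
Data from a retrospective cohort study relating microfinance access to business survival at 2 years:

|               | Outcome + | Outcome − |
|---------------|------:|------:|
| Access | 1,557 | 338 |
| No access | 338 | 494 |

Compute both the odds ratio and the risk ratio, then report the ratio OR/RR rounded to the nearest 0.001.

3.329

Cells: a = 1557, b = 338, c = 338, d = 494.
OR = (1557·494)/(338·338) = 769158/114244 = 6.73259
Risk in exposed = 1557/1895 = 0.82164; risk in unexposed = 338/832 = 0.40625; RR = 2.02249
OR/RR = 6.73259 / 2.02249 = 3.32886
The outcome is not rare, so the OR lies further from 1 than the RR.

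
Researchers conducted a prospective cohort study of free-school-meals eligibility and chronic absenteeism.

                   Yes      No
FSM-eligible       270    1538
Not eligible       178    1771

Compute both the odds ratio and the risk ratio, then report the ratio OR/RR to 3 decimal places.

1.068

Cells: a = 270, b = 1538, c = 178, d = 1771.
OR = (270·1771)/(1538·178) = 478170/273764 = 1.74665
Risk in exposed = 270/1808 = 0.14934; risk in unexposed = 178/1949 = 0.09133; RR = 1.63515
OR/RR = 1.74665 / 1.63515 = 1.06819
The outcome is not rare, so the OR lies further from 1 than the RR.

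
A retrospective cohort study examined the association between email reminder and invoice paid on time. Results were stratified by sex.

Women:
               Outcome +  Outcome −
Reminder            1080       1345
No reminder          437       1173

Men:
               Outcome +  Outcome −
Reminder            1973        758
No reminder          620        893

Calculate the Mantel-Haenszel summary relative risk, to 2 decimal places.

RR_MH = Σ(aᵢ·n₀ᵢ/nᵢ) / Σ(cᵢ·n₁ᵢ/nᵢ), with n₁ᵢ = aᵢ+bᵢ (exposed), n₀ᵢ = cᵢ+dᵢ (unexposed), nᵢ = n₁ᵢ+n₀ᵢ.
Stratum 1 (Women): n₁ = 2425, n₀ = 1610, n = 4035; a·n₀/n = 1080·1610/4035 = 430.9294; c·n₁/n = 437·2425/4035 = 262.6332
Stratum 2 (Men): n₁ = 2731, n₀ = 1513, n = 4244; a·n₀/n = 1973·1513/4244 = 703.3810; c·n₁/n = 620·2731/4244 = 398.9680
RR_MH = (430.9294 + 703.3810) / (262.6332 + 398.9680) = 1134.3104 / 661.6012 = 1.71449

1.71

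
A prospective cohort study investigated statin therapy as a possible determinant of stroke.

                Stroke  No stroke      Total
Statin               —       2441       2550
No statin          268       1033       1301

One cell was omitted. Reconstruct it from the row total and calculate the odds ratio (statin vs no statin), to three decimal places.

0.172

The missing cell is in the exposed row: 2550 − 2441 = 109.
So a = 109, b = 2441, c = 268, d = 1033.
OR = (a·d)/(b·c) = (109 × 1033) / (2441 × 268) = 112597 / 654188 = 0.17212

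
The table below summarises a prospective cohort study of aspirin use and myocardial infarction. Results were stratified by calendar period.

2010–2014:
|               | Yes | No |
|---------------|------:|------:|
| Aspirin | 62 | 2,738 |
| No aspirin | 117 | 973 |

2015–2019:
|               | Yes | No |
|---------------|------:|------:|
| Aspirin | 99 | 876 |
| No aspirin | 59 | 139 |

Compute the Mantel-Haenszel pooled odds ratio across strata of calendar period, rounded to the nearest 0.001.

OR_MH = Σ(aᵢdᵢ/nᵢ) / Σ(bᵢcᵢ/nᵢ), where nᵢ is the stratum total.
Stratum 1 (2010–2014): n = 3890; a·d/n = 62·973/3890 = 15.5080; b·c/n = 2738·117/3890 = 82.3512
Stratum 2 (2015–2019): n = 1173; a·d/n = 99·139/1173 = 11.7315; b·c/n = 876·59/1173 = 44.0614
OR_MH = (15.5080 + 11.7315) / (82.3512 + 44.0614) = 27.2394 / 126.4125 = 0.21548

0.215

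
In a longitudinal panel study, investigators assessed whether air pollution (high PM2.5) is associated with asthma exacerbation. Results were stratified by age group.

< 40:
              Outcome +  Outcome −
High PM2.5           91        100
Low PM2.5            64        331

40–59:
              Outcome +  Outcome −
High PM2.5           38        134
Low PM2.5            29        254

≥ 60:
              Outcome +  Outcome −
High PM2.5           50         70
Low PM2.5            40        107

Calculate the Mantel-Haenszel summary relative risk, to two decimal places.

2.26

RR_MH = Σ(aᵢ·n₀ᵢ/nᵢ) / Σ(cᵢ·n₁ᵢ/nᵢ), with n₁ᵢ = aᵢ+bᵢ (exposed), n₀ᵢ = cᵢ+dᵢ (unexposed), nᵢ = n₁ᵢ+n₀ᵢ.
Stratum 1 (< 40): n₁ = 191, n₀ = 395, n = 586; a·n₀/n = 91·395/586 = 61.3396; c·n₁/n = 64·191/586 = 20.8601
Stratum 2 (40–59): n₁ = 172, n₀ = 283, n = 455; a·n₀/n = 38·283/455 = 23.6352; c·n₁/n = 29·172/455 = 10.9626
Stratum 3 (≥ 60): n₁ = 120, n₀ = 147, n = 267; a·n₀/n = 50·147/267 = 27.5281; c·n₁/n = 40·120/267 = 17.9775
RR_MH = (61.3396 + 23.6352 + 27.5281) / (20.8601 + 10.9626 + 17.9775) = 112.5028 / 49.8002 = 2.25908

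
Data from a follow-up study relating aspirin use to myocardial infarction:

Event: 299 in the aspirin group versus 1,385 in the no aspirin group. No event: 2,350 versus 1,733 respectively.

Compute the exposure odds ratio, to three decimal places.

From the description: a = 299, b = 2350, c = 1385, d = 1733.
OR = (a·d)/(b·c) = (299 × 1733) / (2350 × 1385) = 518167 / 3254750 = 0.15920
Exposure is associated with lower odds of myocardial infarction (OR = 0.16 < 1).

0.159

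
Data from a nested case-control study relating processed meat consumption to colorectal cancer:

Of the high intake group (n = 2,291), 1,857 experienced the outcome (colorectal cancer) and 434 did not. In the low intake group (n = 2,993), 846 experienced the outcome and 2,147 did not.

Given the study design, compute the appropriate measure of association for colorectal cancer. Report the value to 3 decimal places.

10.859

From the description: a = 1857, b = 434, c = 846, d = 2147.
This is a nested case-control study: participants were sampled on outcome status, so risks in the source population cannot be estimated directly — relative risk is not valid here. The odds ratio is the appropriate measure.
OR = (a·d)/(b·c) = (1857 × 2147) / (434 × 846) = 3986979 / 367164 = 10.85885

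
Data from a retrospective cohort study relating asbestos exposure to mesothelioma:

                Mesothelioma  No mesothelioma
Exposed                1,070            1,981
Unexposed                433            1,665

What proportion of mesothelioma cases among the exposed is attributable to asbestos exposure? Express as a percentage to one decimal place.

41.2

Cells: a = 1070, b = 1981, c = 433, d = 1665.
Risk in exposed = 1070/3051 = 0.35070; risk in unexposed = 433/2098 = 0.20639.
RR = 0.35070/0.20639 = 1.69926
AR% = (RR − 1)/RR × 100 = (1.69926 − 1)/1.69926 × 100 = 41.1508%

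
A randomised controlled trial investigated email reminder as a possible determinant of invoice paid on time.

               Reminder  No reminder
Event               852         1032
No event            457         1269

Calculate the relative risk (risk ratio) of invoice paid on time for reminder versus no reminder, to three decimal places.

Reading the table with exposure as columns: a = 852 (Reminder, case), b = 457 (Reminder, non-case), c = 1032 (No reminder, case), d = 1269.
Risk in exposed = 852/1309 = 0.65088; risk in unexposed = 1032/2301 = 0.44850.
RR = 0.65088 / 0.44850 = 1.45123
The risk among the exposed is 1.45 times that among the unexposed.

1.451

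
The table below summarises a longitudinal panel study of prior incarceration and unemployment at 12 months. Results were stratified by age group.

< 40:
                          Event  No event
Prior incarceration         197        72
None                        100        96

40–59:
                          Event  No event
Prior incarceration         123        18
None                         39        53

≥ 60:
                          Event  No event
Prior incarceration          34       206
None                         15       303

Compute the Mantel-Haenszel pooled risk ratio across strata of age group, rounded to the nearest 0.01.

RR_MH = Σ(aᵢ·n₀ᵢ/nᵢ) / Σ(cᵢ·n₁ᵢ/nᵢ), with n₁ᵢ = aᵢ+bᵢ (exposed), n₀ᵢ = cᵢ+dᵢ (unexposed), nᵢ = n₁ᵢ+n₀ᵢ.
Stratum 1 (< 40): n₁ = 269, n₀ = 196, n = 465; a·n₀/n = 197·196/465 = 83.0366; c·n₁/n = 100·269/465 = 57.8495
Stratum 2 (40–59): n₁ = 141, n₀ = 92, n = 233; a·n₀/n = 123·92/233 = 48.5665; c·n₁/n = 39·141/233 = 23.6009
Stratum 3 (≥ 60): n₁ = 240, n₀ = 318, n = 558; a·n₀/n = 34·318/558 = 19.3763; c·n₁/n = 15·240/558 = 6.4516
RR_MH = (83.0366 + 48.5665 + 19.3763) / (57.8495 + 23.6009 + 6.4516) = 150.9794 / 87.9019 = 1.71759

1.72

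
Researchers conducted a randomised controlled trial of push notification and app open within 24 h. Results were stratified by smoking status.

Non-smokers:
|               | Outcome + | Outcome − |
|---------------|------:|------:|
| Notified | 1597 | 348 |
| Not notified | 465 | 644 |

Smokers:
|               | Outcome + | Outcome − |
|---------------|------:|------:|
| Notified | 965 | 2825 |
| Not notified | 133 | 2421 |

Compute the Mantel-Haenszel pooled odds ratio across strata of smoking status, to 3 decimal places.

OR_MH = Σ(aᵢdᵢ/nᵢ) / Σ(bᵢcᵢ/nᵢ), where nᵢ is the stratum total.
Stratum 1 (Non-smokers): n = 3054; a·d/n = 1597·644/3054 = 336.7610; b·c/n = 348·465/3054 = 52.9862
Stratum 2 (Smokers): n = 6344; a·d/n = 965·2421/6344 = 368.2637; b·c/n = 2825·133/6344 = 59.2253
OR_MH = (336.7610 + 368.2637) / (52.9862 + 59.2253) = 705.0247 / 112.2115 = 6.28300

6.283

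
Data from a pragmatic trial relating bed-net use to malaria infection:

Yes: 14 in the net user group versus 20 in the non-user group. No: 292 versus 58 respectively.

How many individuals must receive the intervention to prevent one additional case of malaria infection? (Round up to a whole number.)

Risk in treated group = 14/306 = 0.04575; risk in control = 20/78 = 0.25641.
Absolute risk reduction = 0.25641 − 0.04575 = 0.21066
NNT = 1 / ARR = 1 / 0.21066 = 4.747 → round up → 5

5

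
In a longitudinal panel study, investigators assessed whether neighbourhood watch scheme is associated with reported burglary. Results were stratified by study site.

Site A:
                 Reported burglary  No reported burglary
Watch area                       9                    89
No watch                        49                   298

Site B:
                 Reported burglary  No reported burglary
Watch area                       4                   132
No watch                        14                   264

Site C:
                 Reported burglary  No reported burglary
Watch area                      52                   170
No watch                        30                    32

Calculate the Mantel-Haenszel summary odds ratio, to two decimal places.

OR_MH = Σ(aᵢdᵢ/nᵢ) / Σ(bᵢcᵢ/nᵢ), where nᵢ is the stratum total.
Stratum 1 (Site A): n = 445; a·d/n = 9·298/445 = 6.0270; b·c/n = 89·49/445 = 9.8000
Stratum 2 (Site B): n = 414; a·d/n = 4·264/414 = 2.5507; b·c/n = 132·14/414 = 4.4638
Stratum 3 (Site C): n = 284; a·d/n = 52·32/284 = 5.8592; b·c/n = 170·30/284 = 17.9577
OR_MH = (6.0270 + 2.5507 + 5.8592) / (9.8000 + 4.4638 + 17.9577) = 14.4368 / 32.2215 = 0.44805

0.45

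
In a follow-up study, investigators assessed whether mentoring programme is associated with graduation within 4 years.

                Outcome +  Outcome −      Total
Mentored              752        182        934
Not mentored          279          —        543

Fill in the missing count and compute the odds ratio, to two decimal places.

3.91

The missing cell is in the unexposed row: 543 − 279 = 264.
So a = 752, b = 182, c = 279, d = 264.
OR = (a·d)/(b·c) = (752 × 264) / (182 × 279) = 198528 / 50778 = 3.90972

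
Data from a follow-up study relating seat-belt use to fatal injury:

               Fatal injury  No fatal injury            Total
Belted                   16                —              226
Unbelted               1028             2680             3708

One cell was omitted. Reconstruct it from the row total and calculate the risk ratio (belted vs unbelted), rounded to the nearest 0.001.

The missing cell is in the exposed row: 226 − 16 = 210.
So a = 16, b = 210, c = 1028, d = 2680.
RR = [a/(a+b)] / [c/(c+d)] = (16/226) / (1028/3708) = 0.07080/0.27724 = 0.25536

0.255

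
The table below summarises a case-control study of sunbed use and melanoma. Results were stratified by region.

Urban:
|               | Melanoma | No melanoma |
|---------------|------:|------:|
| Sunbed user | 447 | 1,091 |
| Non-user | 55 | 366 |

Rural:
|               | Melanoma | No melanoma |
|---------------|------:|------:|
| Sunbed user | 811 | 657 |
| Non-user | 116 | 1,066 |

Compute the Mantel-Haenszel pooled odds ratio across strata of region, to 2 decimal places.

OR_MH = Σ(aᵢdᵢ/nᵢ) / Σ(bᵢcᵢ/nᵢ), where nᵢ is the stratum total.
Stratum 1 (Urban): n = 1959; a·d/n = 447·366/1959 = 83.5130; b·c/n = 1091·55/1959 = 30.6304
Stratum 2 (Rural): n = 2650; a·d/n = 811·1066/2650 = 326.2362; b·c/n = 657·116/2650 = 28.7592
OR_MH = (83.5130 + 326.2362) / (30.6304 + 28.7592) = 409.7492 / 59.3897 = 6.89934

6.90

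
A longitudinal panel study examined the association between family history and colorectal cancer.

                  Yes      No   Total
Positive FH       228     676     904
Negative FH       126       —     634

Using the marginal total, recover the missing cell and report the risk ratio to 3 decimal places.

The missing cell is in the unexposed row: 634 − 126 = 508.
So a = 228, b = 676, c = 126, d = 508.
RR = [a/(a+b)] / [c/(c+d)] = (228/904) / (126/634) = 0.25221/0.19874 = 1.26907

1.269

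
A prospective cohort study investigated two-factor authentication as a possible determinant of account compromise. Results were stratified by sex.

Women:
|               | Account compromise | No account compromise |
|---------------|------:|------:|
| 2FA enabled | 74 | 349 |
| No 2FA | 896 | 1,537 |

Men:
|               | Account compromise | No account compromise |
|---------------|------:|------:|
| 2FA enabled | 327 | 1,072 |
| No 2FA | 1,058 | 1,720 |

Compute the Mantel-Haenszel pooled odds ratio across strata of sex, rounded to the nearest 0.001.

0.458

OR_MH = Σ(aᵢdᵢ/nᵢ) / Σ(bᵢcᵢ/nᵢ), where nᵢ is the stratum total.
Stratum 1 (Women): n = 2856; a·d/n = 74·1537/2856 = 39.8242; b·c/n = 349·896/2856 = 109.4902
Stratum 2 (Men): n = 4177; a·d/n = 327·1720/4177 = 134.6517; b·c/n = 1072·1058/4177 = 271.5288
OR_MH = (39.8242 + 134.6517) / (109.4902 + 271.5288) = 174.4759 / 381.0190 = 0.45792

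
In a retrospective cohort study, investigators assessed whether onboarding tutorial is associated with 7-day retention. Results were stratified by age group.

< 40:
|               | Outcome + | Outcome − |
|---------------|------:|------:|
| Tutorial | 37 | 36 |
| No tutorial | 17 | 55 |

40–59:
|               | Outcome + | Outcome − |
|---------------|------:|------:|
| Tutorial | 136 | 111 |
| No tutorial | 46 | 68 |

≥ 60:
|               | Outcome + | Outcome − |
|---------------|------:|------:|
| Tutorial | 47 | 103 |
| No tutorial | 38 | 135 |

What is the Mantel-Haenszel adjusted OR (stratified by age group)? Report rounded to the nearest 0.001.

1.945

OR_MH = Σ(aᵢdᵢ/nᵢ) / Σ(bᵢcᵢ/nᵢ), where nᵢ is the stratum total.
Stratum 1 (< 40): n = 145; a·d/n = 37·55/145 = 14.0345; b·c/n = 36·17/145 = 4.2207
Stratum 2 (40–59): n = 361; a·d/n = 136·68/361 = 25.6177; b·c/n = 111·46/361 = 14.1440
Stratum 3 (≥ 60): n = 323; a·d/n = 47·135/323 = 19.6440; b·c/n = 103·38/323 = 12.1176
OR_MH = (14.0345 + 25.6177 + 19.6440) / (4.2207 + 14.1440 + 12.1176) = 59.2962 / 30.4824 = 1.94526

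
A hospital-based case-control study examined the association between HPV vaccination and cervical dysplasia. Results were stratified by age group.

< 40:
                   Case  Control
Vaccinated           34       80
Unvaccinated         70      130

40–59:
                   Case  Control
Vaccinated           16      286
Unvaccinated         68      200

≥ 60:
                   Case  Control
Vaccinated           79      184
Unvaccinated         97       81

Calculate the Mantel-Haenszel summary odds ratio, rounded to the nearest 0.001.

OR_MH = Σ(aᵢdᵢ/nᵢ) / Σ(bᵢcᵢ/nᵢ), where nᵢ is the stratum total.
Stratum 1 (< 40): n = 314; a·d/n = 34·130/314 = 14.0764; b·c/n = 80·70/314 = 17.8344
Stratum 2 (40–59): n = 570; a·d/n = 16·200/570 = 5.6140; b·c/n = 286·68/570 = 34.1193
Stratum 3 (≥ 60): n = 441; a·d/n = 79·81/441 = 14.5102; b·c/n = 184·97/441 = 40.4717
OR_MH = (14.0764 + 5.6140 + 14.5102) / (17.8344 + 34.1193 + 40.4717) = 34.2007 / 92.4253 = 0.37004

0.370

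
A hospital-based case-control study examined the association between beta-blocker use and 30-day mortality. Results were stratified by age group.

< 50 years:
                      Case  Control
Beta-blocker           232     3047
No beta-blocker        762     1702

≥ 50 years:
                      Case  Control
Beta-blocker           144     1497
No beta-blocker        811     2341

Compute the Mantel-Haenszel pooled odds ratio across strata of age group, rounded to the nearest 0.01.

0.21

OR_MH = Σ(aᵢdᵢ/nᵢ) / Σ(bᵢcᵢ/nᵢ), where nᵢ is the stratum total.
Stratum 1 (< 50 years): n = 5743; a·d/n = 232·1702/5743 = 68.7557; b·c/n = 3047·762/5743 = 404.2859
Stratum 2 (≥ 50 years): n = 4793; a·d/n = 144·2341/4793 = 70.3326; b·c/n = 1497·811/4793 = 253.3000
OR_MH = (68.7557 + 70.3326) / (404.2859 + 253.3000) = 139.0883 / 657.5859 = 0.21151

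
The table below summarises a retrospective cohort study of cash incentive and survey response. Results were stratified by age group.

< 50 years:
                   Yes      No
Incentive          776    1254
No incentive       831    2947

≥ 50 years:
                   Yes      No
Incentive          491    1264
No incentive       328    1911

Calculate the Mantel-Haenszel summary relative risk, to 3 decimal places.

1.795

RR_MH = Σ(aᵢ·n₀ᵢ/nᵢ) / Σ(cᵢ·n₁ᵢ/nᵢ), with n₁ᵢ = aᵢ+bᵢ (exposed), n₀ᵢ = cᵢ+dᵢ (unexposed), nᵢ = n₁ᵢ+n₀ᵢ.
Stratum 1 (< 50 years): n₁ = 2030, n₀ = 3778, n = 5808; a·n₀/n = 776·3778/5808 = 504.7741; c·n₁/n = 831·2030/5808 = 290.4494
Stratum 2 (≥ 50 years): n₁ = 1755, n₀ = 2239, n = 3994; a·n₀/n = 491·2239/3994 = 275.2501; c·n₁/n = 328·1755/3994 = 144.1262
RR_MH = (504.7741 + 275.2501) / (290.4494 + 144.1262) = 780.0242 / 434.5756 = 1.79491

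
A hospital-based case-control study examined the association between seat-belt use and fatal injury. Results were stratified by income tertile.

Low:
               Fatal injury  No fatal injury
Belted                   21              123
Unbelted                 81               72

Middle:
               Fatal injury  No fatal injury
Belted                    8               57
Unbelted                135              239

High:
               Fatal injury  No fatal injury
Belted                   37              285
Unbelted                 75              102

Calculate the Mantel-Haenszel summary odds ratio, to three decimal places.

OR_MH = Σ(aᵢdᵢ/nᵢ) / Σ(bᵢcᵢ/nᵢ), where nᵢ is the stratum total.
Stratum 1 (Low): n = 297; a·d/n = 21·72/297 = 5.0909; b·c/n = 123·81/297 = 33.5455
Stratum 2 (Middle): n = 439; a·d/n = 8·239/439 = 4.3554; b·c/n = 57·135/439 = 17.5285
Stratum 3 (High): n = 499; a·d/n = 37·102/499 = 7.5631; b·c/n = 285·75/499 = 42.8357
OR_MH = (5.0909 + 4.3554 + 7.5631) / (33.5455 + 17.5285 + 42.8357) = 17.0094 / 93.9096 = 0.18113

0.181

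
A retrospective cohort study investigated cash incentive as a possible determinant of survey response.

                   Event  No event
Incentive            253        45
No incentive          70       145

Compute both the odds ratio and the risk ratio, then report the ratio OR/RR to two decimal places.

4.47

Cells: a = 253, b = 45, c = 70, d = 145.
OR = (253·145)/(45·70) = 36685/3150 = 11.64603
Risk in exposed = 253/298 = 0.84899; risk in unexposed = 70/215 = 0.32558; RR = 2.60762
OR/RR = 11.64603 / 2.60762 = 4.46615
The outcome is not rare, so the OR lies further from 1 than the RR.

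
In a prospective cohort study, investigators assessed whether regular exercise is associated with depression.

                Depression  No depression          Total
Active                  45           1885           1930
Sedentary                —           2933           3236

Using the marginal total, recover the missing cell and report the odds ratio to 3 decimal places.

0.231

The missing cell is in the unexposed row: 3236 − 2933 = 303.
So a = 45, b = 1885, c = 303, d = 2933.
OR = (a·d)/(b·c) = (45 × 2933) / (1885 × 303) = 131985 / 571155 = 0.23108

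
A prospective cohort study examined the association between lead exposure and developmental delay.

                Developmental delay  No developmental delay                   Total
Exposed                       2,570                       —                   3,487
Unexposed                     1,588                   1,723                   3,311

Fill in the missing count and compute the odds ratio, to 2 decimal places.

The missing cell is in the exposed row: 3487 − 2570 = 917.
So a = 2570, b = 917, c = 1588, d = 1723.
OR = (a·d)/(b·c) = (2570 × 1723) / (917 × 1588) = 4428110 / 1456196 = 3.04087

3.04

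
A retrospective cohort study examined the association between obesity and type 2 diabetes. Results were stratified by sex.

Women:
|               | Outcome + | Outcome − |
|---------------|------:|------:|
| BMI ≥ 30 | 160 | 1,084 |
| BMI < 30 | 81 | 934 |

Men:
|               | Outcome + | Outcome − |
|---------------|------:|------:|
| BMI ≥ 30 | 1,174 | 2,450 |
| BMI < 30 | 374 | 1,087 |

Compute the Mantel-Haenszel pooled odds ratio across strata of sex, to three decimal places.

1.448

OR_MH = Σ(aᵢdᵢ/nᵢ) / Σ(bᵢcᵢ/nᵢ), where nᵢ is the stratum total.
Stratum 1 (Women): n = 2259; a·d/n = 160·934/2259 = 66.1532; b·c/n = 1084·81/2259 = 38.8685
Stratum 2 (Men): n = 5085; a·d/n = 1174·1087/5085 = 250.9613; b·c/n = 2450·374/5085 = 180.1967
OR_MH = (66.1532 + 250.9613) / (38.8685 + 180.1967) = 317.1144 / 219.0652 = 1.44758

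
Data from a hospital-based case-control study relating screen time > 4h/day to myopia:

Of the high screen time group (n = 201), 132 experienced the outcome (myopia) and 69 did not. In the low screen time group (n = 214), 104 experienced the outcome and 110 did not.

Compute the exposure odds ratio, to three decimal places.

2.023

From the description: a = 132, b = 69, c = 104, d = 110.
OR = (a·d)/(b·c) = (132 × 110) / (69 × 104) = 14520 / 7176 = 2.02341
The odds of myopia are about 2.02 times as high in the high screen time group.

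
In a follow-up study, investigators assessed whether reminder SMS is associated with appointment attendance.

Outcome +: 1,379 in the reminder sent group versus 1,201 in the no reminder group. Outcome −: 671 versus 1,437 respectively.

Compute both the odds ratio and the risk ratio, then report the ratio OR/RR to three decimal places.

From the description: a = 1379, b = 671, c = 1201, d = 1437.
OR = (1379·1437)/(671·1201) = 1981623/805871 = 2.45898
Risk in exposed = 1379/2050 = 0.67268; risk in unexposed = 1201/2638 = 0.45527; RR = 1.47755
OR/RR = 2.45898 / 1.47755 = 1.66423
The outcome is not rare, so the OR lies further from 1 than the RR.

1.664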